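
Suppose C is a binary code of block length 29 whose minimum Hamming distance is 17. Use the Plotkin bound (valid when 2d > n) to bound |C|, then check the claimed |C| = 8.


Plotkin bound M ≤ 6; given |C| = 8 > bound (violated).

Check applicability: 2d = 34, n = 29.
2d − n = 5 > 0, so Plotkin applies.
Compute d/(2d−n) = 17/5 ≈ 3.4000.
⌊d/(2d−n)⌋ = 3.
Plotkin bound: M ≤ 2·3 = 6.
Given |C| = 8, check: VIOLATED.
This |C| is above the Plotkin bound, so no binary code with n = 29, d = 17 and 8 codewords exists.


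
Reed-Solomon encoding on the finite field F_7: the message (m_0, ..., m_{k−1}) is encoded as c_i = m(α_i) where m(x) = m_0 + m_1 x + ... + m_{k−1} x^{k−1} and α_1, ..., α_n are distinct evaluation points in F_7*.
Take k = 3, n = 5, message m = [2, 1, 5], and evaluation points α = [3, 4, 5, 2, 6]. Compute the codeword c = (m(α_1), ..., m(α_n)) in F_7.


c = [1, 2, 6, 3, 6]

Message polynomial: m(x) = 2 + 1·x + 5·x^2 (mod 7).
For each evaluation point α_i, compute m(α_i) mod 7:
  α_1 = 3: Horner steps 5 → 2 → 1, so m(3) = 1.
  α_2 = 4: Horner steps 5 → 0 → 2, so m(4) = 2.
  α_3 = 5: Horner steps 5 → 5 → 6, so m(5) = 6.
  α_4 = 2: Horner steps 5 → 4 → 3, so m(2) = 3.
  α_5 = 6: Horner steps 5 → 3 → 6, so m(6) = 6.
Codeword c = [1, 2, 6, 3, 6] ∈ F_7^5.


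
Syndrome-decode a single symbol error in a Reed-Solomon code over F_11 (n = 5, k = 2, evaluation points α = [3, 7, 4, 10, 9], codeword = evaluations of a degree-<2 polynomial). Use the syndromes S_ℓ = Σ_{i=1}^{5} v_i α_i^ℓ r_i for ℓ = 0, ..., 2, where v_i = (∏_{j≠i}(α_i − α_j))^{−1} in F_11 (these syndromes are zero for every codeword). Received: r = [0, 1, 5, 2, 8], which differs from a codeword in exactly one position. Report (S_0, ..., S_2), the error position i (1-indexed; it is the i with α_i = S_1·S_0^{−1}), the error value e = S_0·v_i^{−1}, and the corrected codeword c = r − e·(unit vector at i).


S = (6, 9, 8), error at position 2, error magnitude e = 3, c = [0, 9, 5, 2, 8].

Step 1: column multipliers v_i = (∏_{j≠i}(α_i − α_j))^{−1} mod 11.
  i = 1 (α = 3): (3−7)(3−4)(3−10)(3−9) = (−4)·(−1)·(−7)·(−6) = 168 ≡ 3, so v_1 = 3^{−1} = 4 (mod 11).
  i = 2 (α = 7): (7−3)(7−4)(7−10)(7−9) = 4·3·(−3)·(−2) = 72 ≡ 6, so v_2 = 6^{−1} = 2 (mod 11).
  i = 3 (α = 4): (4−3)(4−7)(4−10)(4−9) = 1·(−3)·(−6)·(−5) = −90 ≡ 9, so v_3 = 9^{−1} = 5 (mod 11).
  i = 4 (α = 10): (10−3)(10−7)(10−4)(10−9) = 7·3·6·1 = 126 ≡ 5, so v_4 = 5^{−1} = 9 (mod 11).
  i = 5 (α = 9): (9−3)(9−7)(9−4)(9−10) = 6·2·5·(−1) = −60 ≡ 6, so v_5 = 6^{−1} = 2 (mod 11).
  v = [4, 2, 5, 9, 2].
Step 2: syndromes of r = [0, 1, 5, 2, 8] (all sums mod 11).
  S_0 = Σ v_i r_i = 4·0 + 2·1 + 5·5 + 9·2 + 2·8 = 61 ≡ 6.
  S_1 = Σ v_i α_i r_i = 4·3·0 + 2·7·1 + 5·4·5 + 9·10·2 + 2·9·8 = 438 ≡ 9.
  α_i^2 mod 11 = [9, 5, 5, 1, 4].
  S_2 = Σ v_i α_i^2 r_i = 4·9·0 + 2·5·1 + 5·5·5 + 9·1·2 + 2·4·8 = 217 ≡ 8.
  S = (6, 9, 8) ≠ 0, so r is not a codeword (an error is present).
Step 3: locate the error. For a single error e at position i, S_ℓ = v_i·e·α_i^ℓ, so α_err = S_1/S_0.
  S_0^{−1} = 6^{−1} = 2 (mod 11), so α_err = 9·2 = 18 ≡ 7 = α_2. Error position i = 2.
  Consistency check: S_2/S_1 = 8·5 = 40 ≡ 7 = α_err ✓ (single-error assumption holds).
Step 4: error magnitude e = S_0/v_2 = S_0·∏_{j≠2}(α_2 − α_j) = 6·6 = 36 ≡ 3 (mod 11).
Step 5: correct position 2: c_2 = r_2 − e = 1 − 3 ≡ 9 (mod 11). Hence c = [0, 9, 5, 2, 8].
  Check: interpolating c through the α_i gives m(x) = 7 + 5·x (degree < 2) with m(α_i) = c_i for every i, so c is indeed a codeword.


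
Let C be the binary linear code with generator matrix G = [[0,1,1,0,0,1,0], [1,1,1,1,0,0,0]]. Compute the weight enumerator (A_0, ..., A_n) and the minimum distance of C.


Weight distribution: A_0 = 1, A_3 = 2, A_4 = 1. Minimum distance d = 3.

Enumerate all 2^2 = 4 messages m ∈ F_2^2.
For each, compute codeword c = mG in F_2^7, then tally its weight.
  m = 00 → c = 0000000, weight = 0.
  m = 10 → c = 0110010, weight = 3.
  m = 01 → c = 1111000, weight = 4.
  m = 11 → c = 1001010, weight = 3.
Tally weights:
  weight 0: 1 codewords.
  weight 3: 2 codewords.
  weight 4: 1 codewords.
Minimum distance d = smallest w > 0 with A_w > 0 = 3.
Sanity: Σ A_w = 4 = 2^2 = 4 ✓.


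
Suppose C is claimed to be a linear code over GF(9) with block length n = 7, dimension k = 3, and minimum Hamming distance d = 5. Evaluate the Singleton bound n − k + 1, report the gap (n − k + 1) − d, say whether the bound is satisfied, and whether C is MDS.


Singleton RHS = n − k + 1 = 5, slack = 0, bound satisfied, MDS.

Singleton bound: d ≤ n − k + 1.
Here n = 7, k = 3, so n − k + 1 = 5.
Given d = 5, check d ≤ 5: YES.
Slack = (n − k + 1) − d = 0.
The code is MDS (slack = 0).
Description: the claimed parameters are [7, 3, 5]_9; such a code would be MDS (meets Singleton bound).


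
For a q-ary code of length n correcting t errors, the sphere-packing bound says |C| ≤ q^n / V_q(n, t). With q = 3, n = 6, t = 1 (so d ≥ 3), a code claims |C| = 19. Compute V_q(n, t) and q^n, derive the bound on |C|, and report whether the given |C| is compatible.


V_q(n, t) = 13, q^n = 729, Hamming bound = 56, |C| = 19 ≤ bound (satisfied).

Step 1: Compute V_q(n, t) = Σ_{j=0}^1 C(n, j) (q−1)^j.
  j = 0: C(6,0)·(2)^0 = 1·1 = 1.
  j = 1: C(6,1)·(2)^1 = 6·2 = 12.
  V_q(n, t) = 1 + 12 = 13.
Step 2: q^n = 3^6 = 729.
Step 3: Hamming bound ⌊q^n / V_q(n,t)⌋ = ⌊729/13⌋ = 56.
Step 4: Compare |C| = 19 to 56: satisfied.
The claimed |C| lies below the Hamming bound.


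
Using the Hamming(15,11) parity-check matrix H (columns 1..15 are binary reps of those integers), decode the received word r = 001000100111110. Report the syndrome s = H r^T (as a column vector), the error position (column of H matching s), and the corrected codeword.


s = (1, 0, 1, 0)^T, error position = 10, corrected codeword c = 001000100011110

Compute s = H r^T mod 2 one row at a time:
  s_1 = 0 + 0 + 1 + 1 + 1 + 1 + 1 + 0 = 5 ≡ 1 (mod 2).
  s_2 = 0 + 0 + 0 + 1 + 1 + 1 + 1 + 0 = 4 ≡ 0 (mod 2).
  s_3 = 0 + 1 + 0 + 1 + 1 + 1 + 1 + 0 = 5 ≡ 1 (mod 2).
  s_4 = 0 + 1 + 0 + 1 + 0 + 1 + 1 + 0 = 4 ≡ 0 (mod 2).
s = (1, 0, 1, 0)^T — this equals column 10 of H (binary 1010), so error is at position 10.
Correct: flip bit 10 of r = 001000100111110 to get c = 001000100011110.


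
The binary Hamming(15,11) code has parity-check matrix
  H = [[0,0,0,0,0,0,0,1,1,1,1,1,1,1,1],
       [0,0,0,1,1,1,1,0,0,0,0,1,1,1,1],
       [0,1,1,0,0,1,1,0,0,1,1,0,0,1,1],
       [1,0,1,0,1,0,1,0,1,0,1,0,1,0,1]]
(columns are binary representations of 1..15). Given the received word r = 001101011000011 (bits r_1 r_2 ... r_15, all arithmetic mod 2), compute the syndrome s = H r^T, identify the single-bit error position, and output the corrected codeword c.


s = (0, 0, 0, 1)^T, error position = 1, corrected codeword c = 101101011000011

Compute s = H r^T mod 2 one row at a time:
  s_1 = 1 + 1 + 0 + 0 + 0 + 0 + 1 + 1 = 4 ≡ 0 (mod 2).
  s_2 = 1 + 0 + 1 + 0 + 0 + 0 + 1 + 1 = 4 ≡ 0 (mod 2).
  s_3 = 0 + 1 + 1 + 0 + 0 + 0 + 1 + 1 = 4 ≡ 0 (mod 2).
  s_4 = 0 + 1 + 0 + 0 + 1 + 0 + 0 + 1 = 3 ≡ 1 (mod 2).
s = (0, 0, 0, 1)^T — this equals column 1 of H (binary 0001), so error is at position 1.
Correct: flip bit 1 of r = 001101011000011 to get c = 101101011000011.


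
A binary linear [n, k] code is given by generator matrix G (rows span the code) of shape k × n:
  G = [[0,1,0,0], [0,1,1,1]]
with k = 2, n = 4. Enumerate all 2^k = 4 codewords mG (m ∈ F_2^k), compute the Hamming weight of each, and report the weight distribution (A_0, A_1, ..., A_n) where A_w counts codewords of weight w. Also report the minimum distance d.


Weight distribution: A_0 = 1, A_1 = 1, A_2 = 1, A_3 = 1. Minimum distance d = 1.

Enumerate all 2^2 = 4 messages m ∈ F_2^2.
For each, compute codeword c = mG in F_2^4, then tally its weight.
  m = 00 → c = 0000, weight = 0.
  m = 10 → c = 0100, weight = 1.
  m = 01 → c = 0111, weight = 3.
  m = 11 → c = 0011, weight = 2.
Tally weights:
  weight 0: 1 codewords.
  weight 1: 1 codewords.
  weight 2: 1 codewords.
  weight 3: 1 codewords.
Minimum distance d = smallest w > 0 with A_w > 0 = 1.
Sanity: Σ A_w = 4 = 2^2 = 4 ✓.


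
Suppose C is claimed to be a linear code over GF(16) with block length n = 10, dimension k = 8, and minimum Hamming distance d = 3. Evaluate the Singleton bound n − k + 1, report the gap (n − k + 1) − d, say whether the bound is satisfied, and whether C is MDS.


Singleton RHS = n − k + 1 = 3, slack = 0, bound satisfied, MDS.

Singleton bound: d ≤ n − k + 1.
Here n = 10, k = 8, so n − k + 1 = 3.
Given d = 3, check d ≤ 3: YES.
Slack = (n − k + 1) − d = 0.
The code is MDS (slack = 0).
Description: the claimed parameters are [10, 8, 3]_16; such a code would be MDS (meets Singleton bound).


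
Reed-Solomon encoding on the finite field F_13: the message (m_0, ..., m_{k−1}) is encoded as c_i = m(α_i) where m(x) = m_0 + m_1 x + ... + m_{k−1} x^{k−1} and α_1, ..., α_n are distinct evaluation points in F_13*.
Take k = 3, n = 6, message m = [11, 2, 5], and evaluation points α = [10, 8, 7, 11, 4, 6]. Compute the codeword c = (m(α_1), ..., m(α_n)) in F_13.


c = [11, 9, 10, 1, 8, 8]

Message polynomial: m(x) = 11 + 2·x + 5·x^2 (mod 13).
For each evaluation point α_i, compute m(α_i) mod 13:
  α_1 = 10: Horner steps 5 → 0 → 11, so m(10) = 11.
  α_2 = 8: Horner steps 5 → 3 → 9, so m(8) = 9.
  α_3 = 7: Horner steps 5 → 11 → 10, so m(7) = 10.
  α_4 = 11: Horner steps 5 → 5 → 1, so m(11) = 1.
  α_5 = 4: Horner steps 5 → 9 → 8, so m(4) = 8.
  α_6 = 6: Horner steps 5 → 6 → 8, so m(6) = 8.
Codeword c = [11, 9, 10, 1, 8, 8] ∈ F_13^6.


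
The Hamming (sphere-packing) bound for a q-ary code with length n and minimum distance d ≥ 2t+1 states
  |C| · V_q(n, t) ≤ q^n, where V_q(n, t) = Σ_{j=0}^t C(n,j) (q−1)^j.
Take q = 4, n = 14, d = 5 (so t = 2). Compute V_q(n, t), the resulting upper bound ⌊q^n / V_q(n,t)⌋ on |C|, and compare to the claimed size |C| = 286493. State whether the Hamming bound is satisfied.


V_q(n, t) = 862, q^n = 268435456, Hamming bound = 311410, |C| = 286493 ≤ bound (satisfied).

Step 1: Compute V_q(n, t) = Σ_{j=0}^2 C(n, j) (q−1)^j.
  j = 0: C(14,0)·(3)^0 = 1·1 = 1.
  j = 1: C(14,1)·(3)^1 = 14·3 = 42.
  j = 2: C(14,2)·(3)^2 = 91·9 = 819.
  V_q(n, t) = 1 + 42 + 819 = 862.
Step 2: q^n = 4^14 = 268435456.
Step 3: Hamming bound ⌊q^n / V_q(n,t)⌋ = ⌊268435456/862⌋ = 311410.
Step 4: Compare |C| = 286493 to 311410: satisfied.
The claimed |C| lies below the Hamming bound.


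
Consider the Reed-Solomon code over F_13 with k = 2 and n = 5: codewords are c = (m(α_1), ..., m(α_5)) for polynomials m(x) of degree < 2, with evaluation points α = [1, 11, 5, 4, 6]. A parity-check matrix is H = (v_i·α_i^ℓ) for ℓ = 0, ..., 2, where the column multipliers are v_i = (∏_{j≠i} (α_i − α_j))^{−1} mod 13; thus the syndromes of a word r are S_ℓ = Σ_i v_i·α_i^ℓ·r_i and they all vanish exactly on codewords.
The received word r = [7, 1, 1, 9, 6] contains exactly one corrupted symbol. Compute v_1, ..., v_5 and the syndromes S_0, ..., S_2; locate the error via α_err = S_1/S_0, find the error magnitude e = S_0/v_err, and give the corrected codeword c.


S = (5, 3, 7), error at position 2, error magnitude e = 9, c = [7, 5, 1, 9, 6].

Step 1: column multipliers v_i = (∏_{j≠i}(α_i − α_j))^{−1} mod 13.
  i = 1 (α = 1): (1−11)(1−5)(1−4)(1−6) = (−10)·(−4)·(−3)·(−5) = 600 ≡ 2, so v_1 = 2^{−1} = 7 (mod 13).
  i = 2 (α = 11): (11−1)(11−5)(11−4)(11−6) = 10·6·7·5 = 2100 ≡ 7, so v_2 = 7^{−1} = 2 (mod 13).
  i = 3 (α = 5): (5−1)(5−11)(5−4)(5−6) = 4·(−6)·1·(−1) = 24 ≡ 11, so v_3 = 11^{−1} = 6 (mod 13).
  i = 4 (α = 4): (4−1)(4−11)(4−5)(4−6) = 3·(−7)·(−1)·(−2) = −42 ≡ 10, so v_4 = 10^{−1} = 4 (mod 13).
  i = 5 (α = 6): (6−1)(6−11)(6−5)(6−4) = 5·(−5)·1·2 = −50 ≡ 2, so v_5 = 2^{−1} = 7 (mod 13).
  v = [7, 2, 6, 4, 7].
Step 2: syndromes of r = [7, 1, 1, 9, 6] (all sums mod 13).
  S_0 = Σ v_i r_i = 7·7 + 2·1 + 6·1 + 4·9 + 7·6 = 135 ≡ 5.
  S_1 = Σ v_i α_i r_i = 7·1·7 + 2·11·1 + 6·5·1 + 4·4·9 + 7·6·6 = 497 ≡ 3.
  α_i^2 mod 13 = [1, 4, 12, 3, 10].
  S_2 = Σ v_i α_i^2 r_i = 7·1·7 + 2·4·1 + 6·12·1 + 4·3·9 + 7·10·6 = 657 ≡ 7.
  S = (5, 3, 7) ≠ 0, so r is not a codeword (an error is present).
Step 3: locate the error. For a single error e at position i, S_ℓ = v_i·e·α_i^ℓ, so α_err = S_1/S_0.
  S_0^{−1} = 5^{−1} = 8 (mod 13), so α_err = 3·8 = 24 ≡ 11 = α_2. Error position i = 2.
  Consistency check: S_2/S_1 = 7·9 = 63 ≡ 11 = α_err ✓ (single-error assumption holds).
Step 4: error magnitude e = S_0/v_2 = S_0·∏_{j≠2}(α_2 − α_j) = 5·7 = 35 ≡ 9 (mod 13).
Step 5: correct position 2: c_2 = r_2 − e = 1 − 9 ≡ 5 (mod 13). Hence c = [7, 5, 1, 9, 6].
  Check: interpolating c through the α_i gives m(x) = 2 + 5·x (degree < 2) with m(α_i) = c_i for every i, so c is indeed a codeword.


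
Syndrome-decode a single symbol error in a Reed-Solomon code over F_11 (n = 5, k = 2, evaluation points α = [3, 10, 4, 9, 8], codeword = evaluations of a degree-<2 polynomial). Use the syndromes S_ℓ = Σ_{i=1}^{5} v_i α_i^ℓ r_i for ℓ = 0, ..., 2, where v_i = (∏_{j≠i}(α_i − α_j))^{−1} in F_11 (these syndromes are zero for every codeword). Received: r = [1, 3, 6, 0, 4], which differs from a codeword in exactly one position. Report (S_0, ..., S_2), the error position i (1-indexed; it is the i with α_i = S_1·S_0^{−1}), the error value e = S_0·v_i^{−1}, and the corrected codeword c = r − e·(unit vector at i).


S = (8, 6, 10), error at position 4, error magnitude e = 2, c = [1, 3, 6, 9, 4].

Step 1: column multipliers v_i = (∏_{j≠i}(α_i − α_j))^{−1} mod 11.
  i = 1 (α = 3): (3−10)(3−4)(3−9)(3−8) = (−7)·(−1)·(−6)·(−5) = 210 ≡ 1, so v_1 = 1^{−1} = 1 (mod 11).
  i = 2 (α = 10): (10−3)(10−4)(10−9)(10−8) = 7·6·1·2 = 84 ≡ 7, so v_2 = 7^{−1} = 8 (mod 11).
  i = 3 (α = 4): (4−3)(4−10)(4−9)(4−8) = 1·(−6)·(−5)·(−4) = −120 ≡ 1, so v_3 = 1^{−1} = 1 (mod 11).
  i = 4 (α = 9): (9−3)(9−10)(9−4)(9−8) = 6·(−1)·5·1 = −30 ≡ 3, so v_4 = 3^{−1} = 4 (mod 11).
  i = 5 (α = 8): (8−3)(8−10)(8−4)(8−9) = 5·(−2)·4·(−1) = 40 ≡ 7, so v_5 = 7^{−1} = 8 (mod 11).
  v = [1, 8, 1, 4, 8].
Step 2: syndromes of r = [1, 3, 6, 0, 4] (all sums mod 11).
  S_0 = Σ v_i r_i = 1·1 + 8·3 + 1·6 + 4·0 + 8·4 = 63 ≡ 8.
  S_1 = Σ v_i α_i r_i = 1·3·1 + 8·10·3 + 1·4·6 + 4·9·0 + 8·8·4 = 523 ≡ 6.
  α_i^2 mod 11 = [9, 1, 5, 4, 9].
  S_2 = Σ v_i α_i^2 r_i = 1·9·1 + 8·1·3 + 1·5·6 + 4·4·0 + 8·9·4 = 351 ≡ 10.
  S = (8, 6, 10) ≠ 0, so r is not a codeword (an error is present).
Step 3: locate the error. For a single error e at position i, S_ℓ = v_i·e·α_i^ℓ, so α_err = S_1/S_0.
  S_0^{−1} = 8^{−1} = 7 (mod 11), so α_err = 6·7 = 42 ≡ 9 = α_4. Error position i = 4.
  Consistency check: S_2/S_1 = 10·2 = 20 ≡ 9 = α_err ✓ (single-error assumption holds).
Step 4: error magnitude e = S_0/v_4 = S_0·∏_{j≠4}(α_4 − α_j) = 8·3 = 24 ≡ 2 (mod 11).
Step 5: correct position 4: c_4 = r_4 − e = 0 − 2 ≡ 9 (mod 11). Hence c = [1, 3, 6, 9, 4].
  Check: interpolating c through the α_i gives m(x) = 8 + 5·x (degree < 2) with m(α_i) = c_i for every i, so c is indeed a codeword.


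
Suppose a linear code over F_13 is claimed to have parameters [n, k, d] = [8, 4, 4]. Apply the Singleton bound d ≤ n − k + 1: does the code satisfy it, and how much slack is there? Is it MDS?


Singleton RHS = n − k + 1 = 5, slack = 1, bound satisfied, not MDS.

Singleton bound: d ≤ n − k + 1.
Here n = 8, k = 4, so n − k + 1 = 5.
Given d = 4, check d ≤ 5: YES.
Slack = (n − k + 1) − d = 1.
The code is NOT MDS (slack = 1 > 0).
Description: the claimed parameters are [8, 4, 4]_13; such a code would be non-MDS.


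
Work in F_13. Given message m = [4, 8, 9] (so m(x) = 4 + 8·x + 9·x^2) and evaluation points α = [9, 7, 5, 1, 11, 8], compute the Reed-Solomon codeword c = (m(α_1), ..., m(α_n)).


c = [12, 7, 9, 8, 11, 7]

Message polynomial: m(x) = 4 + 8·x + 9·x^2 (mod 13).
For each evaluation point α_i, compute m(α_i) mod 13:
  α_1 = 9: Horner steps 9 → 11 → 12, so m(9) = 12.
  α_2 = 7: Horner steps 9 → 6 → 7, so m(7) = 7.
  α_3 = 5: Horner steps 9 → 1 → 9, so m(5) = 9.
  α_4 = 1: Horner steps 9 → 4 → 8, so m(1) = 8.
  α_5 = 11: Horner steps 9 → 3 → 11, so m(11) = 11.
  α_6 = 8: Horner steps 9 → 2 → 7, so m(8) = 7.
Codeword c = [12, 7, 9, 8, 11, 7] ∈ F_13^6.


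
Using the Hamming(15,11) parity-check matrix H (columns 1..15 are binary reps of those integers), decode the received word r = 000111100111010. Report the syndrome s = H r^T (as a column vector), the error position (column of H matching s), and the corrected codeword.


s = (0, 0, 1, 1)^T, error position = 3, corrected codeword c = 001111100111010

Compute s = H r^T mod 2 one row at a time:
  s_1 = 0 + 0 + 1 + 1 + 1 + 0 + 1 + 0 = 4 ≡ 0 (mod 2).
  s_2 = 1 + 1 + 1 + 1 + 1 + 0 + 1 + 0 = 6 ≡ 0 (mod 2).
  s_3 = 0 + 0 + 1 + 1 + 1 + 1 + 1 + 0 = 5 ≡ 1 (mod 2).
  s_4 = 0 + 0 + 1 + 1 + 0 + 1 + 0 + 0 = 3 ≡ 1 (mod 2).
s = (0, 0, 1, 1)^T — this equals column 3 of H (binary 0011), so error is at position 3.
Correct: flip bit 3 of r = 000111100111010 to get c = 001111100111010.


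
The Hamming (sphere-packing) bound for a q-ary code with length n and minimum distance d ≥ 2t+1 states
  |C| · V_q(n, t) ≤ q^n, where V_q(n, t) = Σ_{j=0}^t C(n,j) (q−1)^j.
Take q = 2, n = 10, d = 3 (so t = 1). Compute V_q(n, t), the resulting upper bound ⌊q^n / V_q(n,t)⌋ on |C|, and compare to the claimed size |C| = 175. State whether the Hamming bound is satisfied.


V_q(n, t) = 11, q^n = 1024, Hamming bound = 93, |C| = 175 > bound (violated).

Step 1: Compute V_q(n, t) = Σ_{j=0}^1 C(n, j) (q−1)^j.
  j = 0: C(10,0)·(1)^0 = 1·1 = 1.
  j = 1: C(10,1)·(1)^1 = 10·1 = 10.
  V_q(n, t) = 1 + 10 = 11.
Step 2: q^n = 2^10 = 1024.
Step 3: Hamming bound ⌊q^n / V_q(n,t)⌋ = ⌊1024/11⌋ = 93.
Step 4: Compare |C| = 175 to 93: violated.
The claimed |C| lies above the Hamming bound, so no 2-ary code of length 10 with d ≥ 3 can have 175 codewords.


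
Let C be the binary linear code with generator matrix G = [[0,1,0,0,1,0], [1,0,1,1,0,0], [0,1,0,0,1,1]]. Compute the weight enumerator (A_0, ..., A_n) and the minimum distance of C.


Weight distribution: A_0 = 1, A_1 = 1, A_2 = 1, A_3 = 2, A_4 = 1, A_5 = 1, A_6 = 1. Minimum distance d = 1.

Enumerate all 2^3 = 8 messages m ∈ F_2^3.
For each, compute codeword c = mG in F_2^6, then tally its weight.
  m = 000 → c = 000000, weight = 0.
  m = 100 → c = 010010, weight = 2.
  m = 010 → c = 101100, weight = 3.
  m = 110 → c = 111110, weight = 5.
  m = 001 → c = 010011, weight = 3.
  m = 101 → c = 000001, weight = 1.
  m = 011 → c = 111111, weight = 6.
  m = 111 → c = 101101, weight = 4.
Tally weights:
  weight 0: 1 codewords.
  weight 1: 1 codewords.
  weight 2: 1 codewords.
  weight 3: 2 codewords.
  weight 4: 1 codewords.
  weight 5: 1 codewords.
  weight 6: 1 codewords.
Minimum distance d = smallest w > 0 with A_w > 0 = 1.
Sanity: Σ A_w = 8 = 2^3 = 8 ✓.


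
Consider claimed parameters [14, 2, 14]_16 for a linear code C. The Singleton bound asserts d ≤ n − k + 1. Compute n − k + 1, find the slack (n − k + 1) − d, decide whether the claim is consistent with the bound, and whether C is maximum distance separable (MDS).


Singleton RHS = n − k + 1 = 13, slack = -1, bound violated (no such code; not MDS).

Singleton bound: d ≤ n − k + 1.
Here n = 14, k = 2, so n − k + 1 = 13.
Given d = 14, check d ≤ 13: NO.
Slack = (n − k + 1) − d = -1.
The slack is negative: d = 14 exceeds n − k + 1 = 13 by 1, so the Singleton bound is violated and no linear [14, 2, 14]_16 code can exist. In particular it is not MDS (MDS requires d = n − k + 1 exactly).
Description: the claimed parameters are [14, 2, 14]_16; such a code would be impossible (violates the Singleton bound).


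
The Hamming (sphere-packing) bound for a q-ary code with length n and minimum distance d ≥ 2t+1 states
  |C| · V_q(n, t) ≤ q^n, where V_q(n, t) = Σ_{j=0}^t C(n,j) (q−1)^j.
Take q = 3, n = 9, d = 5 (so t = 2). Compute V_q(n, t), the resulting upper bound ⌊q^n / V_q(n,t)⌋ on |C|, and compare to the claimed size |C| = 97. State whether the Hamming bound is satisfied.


V_q(n, t) = 163, q^n = 19683, Hamming bound = 120, |C| = 97 ≤ bound (satisfied).

Step 1: Compute V_q(n, t) = Σ_{j=0}^2 C(n, j) (q−1)^j.
  j = 0: C(9,0)·(2)^0 = 1·1 = 1.
  j = 1: C(9,1)·(2)^1 = 9·2 = 18.
  j = 2: C(9,2)·(2)^2 = 36·4 = 144.
  V_q(n, t) = 1 + 18 + 144 = 163.
Step 2: q^n = 3^9 = 19683.
Step 3: Hamming bound ⌊q^n / V_q(n,t)⌋ = ⌊19683/163⌋ = 120.
Step 4: Compare |C| = 97 to 120: satisfied.
The claimed |C| lies below the Hamming bound.


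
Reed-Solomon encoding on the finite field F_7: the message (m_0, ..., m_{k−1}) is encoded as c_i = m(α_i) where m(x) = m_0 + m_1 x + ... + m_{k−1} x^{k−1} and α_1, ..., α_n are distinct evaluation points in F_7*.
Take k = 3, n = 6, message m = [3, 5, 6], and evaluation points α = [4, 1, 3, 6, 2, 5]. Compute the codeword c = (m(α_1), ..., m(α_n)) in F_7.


c = [0, 0, 2, 4, 2, 3]

Message polynomial: m(x) = 3 + 5·x + 6·x^2 (mod 7).
For each evaluation point α_i, compute m(α_i) mod 7:
  α_1 = 4: Horner steps 6 → 1 → 0, so m(4) = 0.
  α_2 = 1: Horner steps 6 → 4 → 0, so m(1) = 0.
  α_3 = 3: Horner steps 6 → 2 → 2, so m(3) = 2.
  α_4 = 6: Horner steps 6 → 6 → 4, so m(6) = 4.
  α_5 = 2: Horner steps 6 → 3 → 2, so m(2) = 2.
  α_6 = 5: Horner steps 6 → 0 → 3, so m(5) = 3.
Codeword c = [0, 0, 2, 4, 2, 3] ∈ F_7^6.


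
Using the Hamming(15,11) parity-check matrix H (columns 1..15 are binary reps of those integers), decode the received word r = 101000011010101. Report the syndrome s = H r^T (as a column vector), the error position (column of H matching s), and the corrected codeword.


s = (1, 0, 1, 0)^T, error position = 10, corrected codeword c = 101000011110101

Compute s = H r^T mod 2 one row at a time:
  s_1 = 1 + 1 + 0 + 1 + 0 + 1 + 0 + 1 = 5 ≡ 1 (mod 2).
  s_2 = 0 + 0 + 0 + 0 + 0 + 1 + 0 + 1 = 2 ≡ 0 (mod 2).
  s_3 = 0 + 1 + 0 + 0 + 0 + 1 + 0 + 1 = 3 ≡ 1 (mod 2).
  s_4 = 1 + 1 + 0 + 0 + 1 + 1 + 1 + 1 = 6 ≡ 0 (mod 2).
s = (1, 0, 1, 0)^T — this equals column 10 of H (binary 1010), so error is at position 10.
Correct: flip bit 10 of r = 101000011010101 to get c = 101000011110101.


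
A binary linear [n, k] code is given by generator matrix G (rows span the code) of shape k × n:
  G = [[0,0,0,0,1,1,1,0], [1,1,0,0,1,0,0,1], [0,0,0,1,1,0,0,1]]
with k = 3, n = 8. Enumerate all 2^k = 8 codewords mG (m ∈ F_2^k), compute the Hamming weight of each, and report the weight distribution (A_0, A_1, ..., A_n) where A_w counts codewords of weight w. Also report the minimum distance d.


Weight distribution: A_0 = 1, A_3 = 3, A_4 = 2, A_5 = 1, A_6 = 1. Minimum distance d = 3.

Enumerate all 2^3 = 8 messages m ∈ F_2^3.
For each, compute codeword c = mG in F_2^8, then tally its weight.
  m = 000 → c = 00000000, weight = 0.
  m = 100 → c = 00001110, weight = 3.
  m = 010 → c = 11001001, weight = 4.
  m = 110 → c = 11000111, weight = 5.
  m = 001 → c = 00011001, weight = 3.
  m = 101 → c = 00010111, weight = 4.
  m = 011 → c = 11010000, weight = 3.
  m = 111 → c = 11011110, weight = 6.
Tally weights:
  weight 0: 1 codewords.
  weight 3: 3 codewords.
  weight 4: 2 codewords.
  weight 5: 1 codewords.
  weight 6: 1 codewords.
Minimum distance d = smallest w > 0 with A_w > 0 = 3.
Sanity: Σ A_w = 8 = 2^3 = 8 ✓.


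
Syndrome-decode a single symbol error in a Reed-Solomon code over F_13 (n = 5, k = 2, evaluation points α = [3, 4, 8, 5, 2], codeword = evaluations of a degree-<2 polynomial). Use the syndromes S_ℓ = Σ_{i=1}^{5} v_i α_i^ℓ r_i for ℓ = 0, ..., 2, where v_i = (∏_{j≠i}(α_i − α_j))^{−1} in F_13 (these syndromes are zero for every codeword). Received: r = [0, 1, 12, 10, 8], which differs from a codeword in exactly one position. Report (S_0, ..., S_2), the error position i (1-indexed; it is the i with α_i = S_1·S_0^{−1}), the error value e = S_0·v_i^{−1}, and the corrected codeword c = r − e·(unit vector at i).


S = (6, 11, 5), error at position 2, error magnitude e = 9, c = [0, 5, 12, 10, 8].

Step 1: column multipliers v_i = (∏_{j≠i}(α_i − α_j))^{−1} mod 13.
  i = 1 (α = 3): (3−4)(3−8)(3−5)(3−2) = (−1)·(−5)·(−2)·1 = −10 ≡ 3, so v_1 = 3^{−1} = 9 (mod 13).
  i = 2 (α = 4): (4−3)(4−8)(4−5)(4−2) = 1·(−4)·(−1)·2 = 8 ≡ 8, so v_2 = 8^{−1} = 5 (mod 13).
  i = 3 (α = 8): (8−3)(8−4)(8−5)(8−2) = 5·4·3·6 = 360 ≡ 9, so v_3 = 9^{−1} = 3 (mod 13).
  i = 4 (α = 5): (5−3)(5−4)(5−8)(5−2) = 2·1·(−3)·3 = −18 ≡ 8, so v_4 = 8^{−1} = 5 (mod 13).
  i = 5 (α = 2): (2−3)(2−4)(2−8)(2−5) = (−1)·(−2)·(−6)·(−3) = 36 ≡ 10, so v_5 = 10^{−1} = 4 (mod 13).
  v = [9, 5, 3, 5, 4].
Step 2: syndromes of r = [0, 1, 12, 10, 8] (all sums mod 13).
  S_0 = Σ v_i r_i = 9·0 + 5·1 + 3·12 + 5·10 + 4·8 = 123 ≡ 6.
  S_1 = Σ v_i α_i r_i = 9·3·0 + 5·4·1 + 3·8·12 + 5·5·10 + 4·2·8 = 622 ≡ 11.
  α_i^2 mod 13 = [9, 3, 12, 12, 4].
  S_2 = Σ v_i α_i^2 r_i = 9·9·0 + 5·3·1 + 3·12·12 + 5·12·10 + 4·4·8 = 1175 ≡ 5.
  S = (6, 11, 5) ≠ 0, so r is not a codeword (an error is present).
Step 3: locate the error. For a single error e at position i, S_ℓ = v_i·e·α_i^ℓ, so α_err = S_1/S_0.
  S_0^{−1} = 6^{−1} = 11 (mod 13), so α_err = 11·11 = 121 ≡ 4 = α_2. Error position i = 2.
  Consistency check: S_2/S_1 = 5·6 = 30 ≡ 4 = α_err ✓ (single-error assumption holds).
Step 4: error magnitude e = S_0/v_2 = S_0·∏_{j≠2}(α_2 − α_j) = 6·8 = 48 ≡ 9 (mod 13).
Step 5: correct position 2: c_2 = r_2 − e = 1 − 9 ≡ 5 (mod 13). Hence c = [0, 5, 12, 10, 8].
  Check: interpolating c through the α_i gives m(x) = 11 + 5·x (degree < 2) with m(α_i) = c_i for every i, so c is indeed a codeword.


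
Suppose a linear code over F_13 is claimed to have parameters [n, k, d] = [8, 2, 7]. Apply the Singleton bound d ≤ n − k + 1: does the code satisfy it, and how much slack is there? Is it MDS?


Singleton RHS = n − k + 1 = 7, slack = 0, bound satisfied, MDS.

Singleton bound: d ≤ n − k + 1.
Here n = 8, k = 2, so n − k + 1 = 7.
Given d = 7, check d ≤ 7: YES.
Slack = (n − k + 1) − d = 0.
The code is MDS (slack = 0).
Description: the claimed parameters are [8, 2, 7]_13; such a code would be MDS (meets Singleton bound).


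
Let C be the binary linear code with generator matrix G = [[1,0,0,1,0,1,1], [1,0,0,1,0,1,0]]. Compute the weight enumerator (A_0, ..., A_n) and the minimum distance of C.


Weight distribution: A_0 = 1, A_1 = 1, A_3 = 1, A_4 = 1. Minimum distance d = 1.

Enumerate all 2^2 = 4 messages m ∈ F_2^2.
For each, compute codeword c = mG in F_2^7, then tally its weight.
  m = 00 → c = 0000000, weight = 0.
  m = 10 → c = 1001011, weight = 4.
  m = 01 → c = 1001010, weight = 3.
  m = 11 → c = 0000001, weight = 1.
Tally weights:
  weight 0: 1 codewords.
  weight 1: 1 codewords.
  weight 3: 1 codewords.
  weight 4: 1 codewords.
Minimum distance d = smallest w > 0 with A_w > 0 = 1.
Sanity: Σ A_w = 4 = 2^2 = 4 ✓.


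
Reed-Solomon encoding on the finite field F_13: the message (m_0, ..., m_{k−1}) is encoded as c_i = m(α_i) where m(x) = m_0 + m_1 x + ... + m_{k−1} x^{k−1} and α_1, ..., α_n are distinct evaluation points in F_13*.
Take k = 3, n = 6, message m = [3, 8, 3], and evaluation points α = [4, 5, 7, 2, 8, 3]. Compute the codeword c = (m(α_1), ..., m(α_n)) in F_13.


c = [5, 1, 11, 5, 12, 2]

Message polynomial: m(x) = 3 + 8·x + 3·x^2 (mod 13).
For each evaluation point α_i, compute m(α_i) mod 13:
  α_1 = 4: Horner steps 3 → 7 → 5, so m(4) = 5.
  α_2 = 5: Horner steps 3 → 10 → 1, so m(5) = 1.
  α_3 = 7: Horner steps 3 → 3 → 11, so m(7) = 11.
  α_4 = 2: Horner steps 3 → 1 → 5, so m(2) = 5.
  α_5 = 8: Horner steps 3 → 6 → 12, so m(8) = 12.
  α_6 = 3: Horner steps 3 → 4 → 2, so m(3) = 2.
Codeword c = [5, 1, 11, 5, 12, 2] ∈ F_13^6.


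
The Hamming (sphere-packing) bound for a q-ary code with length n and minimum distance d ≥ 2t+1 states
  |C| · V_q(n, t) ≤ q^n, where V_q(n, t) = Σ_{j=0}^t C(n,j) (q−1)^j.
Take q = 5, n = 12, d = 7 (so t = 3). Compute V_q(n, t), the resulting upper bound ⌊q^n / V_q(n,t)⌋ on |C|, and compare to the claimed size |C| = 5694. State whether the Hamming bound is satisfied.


V_q(n, t) = 15185, q^n = 244140625, Hamming bound = 16077, |C| = 5694 ≤ bound (satisfied).

Step 1: Compute V_q(n, t) = Σ_{j=0}^3 C(n, j) (q−1)^j.
  j = 0: C(12,0)·(4)^0 = 1·1 = 1.
  j = 1: C(12,1)·(4)^1 = 12·4 = 48.
  j = 2: C(12,2)·(4)^2 = 66·16 = 1056.
  j = 3: C(12,3)·(4)^3 = 220·64 = 14080.
  V_q(n, t) = 1 + 48 + 1056 + 14080 = 15185.
Step 2: q^n = 5^12 = 244140625.
Step 3: Hamming bound ⌊q^n / V_q(n,t)⌋ = ⌊244140625/15185⌋ = 16077.
Step 4: Compare |C| = 5694 to 16077: satisfied.
The claimed |C| lies below the Hamming bound.


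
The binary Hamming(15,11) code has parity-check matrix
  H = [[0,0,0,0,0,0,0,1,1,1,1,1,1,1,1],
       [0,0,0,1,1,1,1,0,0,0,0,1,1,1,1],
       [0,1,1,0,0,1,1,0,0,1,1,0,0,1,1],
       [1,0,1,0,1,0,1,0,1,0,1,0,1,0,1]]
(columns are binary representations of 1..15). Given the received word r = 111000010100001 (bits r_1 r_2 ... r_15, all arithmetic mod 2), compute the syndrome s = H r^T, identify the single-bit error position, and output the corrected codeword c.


s = (1, 1, 0, 1)^T, error position = 13, corrected codeword c = 111000010100101

Compute s = H r^T mod 2 one row at a time:
  s_1 = 1 + 0 + 1 + 0 + 0 + 0 + 0 + 1 = 3 ≡ 1 (mod 2).
  s_2 = 0 + 0 + 0 + 0 + 0 + 0 + 0 + 1 = 1 ≡ 1 (mod 2).
  s_3 = 1 + 1 + 0 + 0 + 1 + 0 + 0 + 1 = 4 ≡ 0 (mod 2).
  s_4 = 1 + 1 + 0 + 0 + 0 + 0 + 0 + 1 = 3 ≡ 1 (mod 2).
s = (1, 1, 0, 1)^T — this equals column 13 of H (binary 1101), so error is at position 13.
Correct: flip bit 13 of r = 111000010100001 to get c = 111000010100101.


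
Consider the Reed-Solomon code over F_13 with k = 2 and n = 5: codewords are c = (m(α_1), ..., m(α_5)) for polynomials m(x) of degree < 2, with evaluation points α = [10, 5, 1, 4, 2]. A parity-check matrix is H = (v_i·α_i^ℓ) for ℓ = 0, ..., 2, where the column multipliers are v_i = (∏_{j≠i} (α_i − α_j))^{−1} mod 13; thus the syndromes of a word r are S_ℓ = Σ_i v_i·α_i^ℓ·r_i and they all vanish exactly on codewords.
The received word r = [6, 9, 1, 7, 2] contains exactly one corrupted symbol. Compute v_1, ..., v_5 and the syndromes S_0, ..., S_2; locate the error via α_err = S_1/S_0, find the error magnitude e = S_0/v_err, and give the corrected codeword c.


S = (3, 6, 12), error at position 5, error magnitude e = 12, c = [6, 9, 1, 7, 3].

Step 1: column multipliers v_i = (∏_{j≠i}(α_i − α_j))^{−1} mod 13.
  i = 1 (α = 10): (10−5)(10−1)(10−4)(10−2) = 5·9·6·8 = 2160 ≡ 2, so v_1 = 2^{−1} = 7 (mod 13).
  i = 2 (α = 5): (5−10)(5−1)(5−4)(5−2) = (−5)·4·1·3 = −60 ≡ 5, so v_2 = 5^{−1} = 8 (mod 13).
  i = 3 (α = 1): (1−10)(1−5)(1−4)(1−2) = (−9)·(−4)·(−3)·(−1) = 108 ≡ 4, so v_3 = 4^{−1} = 10 (mod 13).
  i = 4 (α = 4): (4−10)(4−5)(4−1)(4−2) = (−6)·(−1)·3·2 = 36 ≡ 10, so v_4 = 10^{−1} = 4 (mod 13).
  i = 5 (α = 2): (2−10)(2−5)(2−1)(2−4) = (−8)·(−3)·1·(−2) = −48 ≡ 4, so v_5 = 4^{−1} = 10 (mod 13).
  v = [7, 8, 10, 4, 10].
Step 2: syndromes of r = [6, 9, 1, 7, 2] (all sums mod 13).
  S_0 = Σ v_i r_i = 7·6 + 8·9 + 10·1 + 4·7 + 10·2 = 172 ≡ 3.
  S_1 = Σ v_i α_i r_i = 7·10·6 + 8·5·9 + 10·1·1 + 4·4·7 + 10·2·2 = 942 ≡ 6.
  α_i^2 mod 13 = [9, 12, 1, 3, 4].
  S_2 = Σ v_i α_i^2 r_i = 7·9·6 + 8·12·9 + 10·1·1 + 4·3·7 + 10·4·2 = 1416 ≡ 12.
  S = (3, 6, 12) ≠ 0, so r is not a codeword (an error is present).
Step 3: locate the error. For a single error e at position i, S_ℓ = v_i·e·α_i^ℓ, so α_err = S_1/S_0.
  S_0^{−1} = 3^{−1} = 9 (mod 13), so α_err = 6·9 = 54 ≡ 2 = α_5. Error position i = 5.
  Consistency check: S_2/S_1 = 12·11 = 132 ≡ 2 = α_err ✓ (single-error assumption holds).
Step 4: error magnitude e = S_0/v_5 = S_0·∏_{j≠5}(α_5 − α_j) = 3·4 = 12 ≡ 12 (mod 13).
Step 5: correct position 5: c_5 = r_5 − e = 2 − 12 ≡ 3 (mod 13). Hence c = [6, 9, 1, 7, 3].
  Check: interpolating c through the α_i gives m(x) = 12 + 2·x (degree < 2) with m(α_i) = c_i for every i, so c is indeed a codeword.


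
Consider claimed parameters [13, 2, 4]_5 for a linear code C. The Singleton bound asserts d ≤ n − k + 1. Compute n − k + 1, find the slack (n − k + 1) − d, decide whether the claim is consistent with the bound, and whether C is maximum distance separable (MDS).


Singleton RHS = n − k + 1 = 12, slack = 8, bound satisfied, not MDS.

Singleton bound: d ≤ n − k + 1.
Here n = 13, k = 2, so n − k + 1 = 12.
Given d = 4, check d ≤ 12: YES.
Slack = (n − k + 1) − d = 8.
The code is NOT MDS (slack = 8 > 0).
Description: the claimed parameters are [13, 2, 4]_5; such a code would be non-MDS.


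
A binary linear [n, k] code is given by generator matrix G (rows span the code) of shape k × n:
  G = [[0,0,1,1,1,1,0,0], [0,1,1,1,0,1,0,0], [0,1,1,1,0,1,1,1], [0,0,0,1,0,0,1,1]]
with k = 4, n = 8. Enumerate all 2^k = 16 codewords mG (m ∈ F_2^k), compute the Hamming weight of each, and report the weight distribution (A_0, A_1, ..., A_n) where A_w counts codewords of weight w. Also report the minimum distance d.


Weight distribution: A_0 = 1, A_1 = 1, A_2 = 2, A_3 = 4, A_4 = 3, A_5 = 3, A_6 = 2. Minimum distance d = 1.

Enumerate all 2^4 = 16 messages m ∈ F_2^4.
For each, compute codeword c = mG in F_2^8, then tally its weight.
  m = 0000 → c = 00000000, weight = 0.
  m = 1000 → c = 00111100, weight = 4.
  m = 0100 → c = 01110100, weight = 4.
  m = 1100 → c = 01001000, weight = 2.
  m = 0010 → c = 01110111, weight = 6.
  m = 1010 → c = 01001011, weight = 4.
  m = 0110 → c = 00000011, weight = 2.
  m = 1110 → c = 00111111, weight = 6.
  m = 0001 → c = 00010011, weight = 3.
  m = 1001 → c = 00101111, weight = 5.
  m = 0101 → c = 01100111, weight = 5.
  m = 1101 → c = 01011011, weight = 5.
  m = 0011 → c = 01100100, weight = 3.
  m = 1011 → c = 01011000, weight = 3.
  m = 0111 → c = 00010000, weight = 1.
  m = 1111 → c = 00101100, weight = 3.
Tally weights:
  weight 0: 1 codewords.
  weight 1: 1 codewords.
  weight 2: 2 codewords.
  weight 3: 4 codewords.
  weight 4: 3 codewords.
  weight 5: 3 codewords.
  weight 6: 2 codewords.
Minimum distance d = smallest w > 0 with A_w > 0 = 1.
Sanity: Σ A_w = 16 = 2^4 = 16 ✓.


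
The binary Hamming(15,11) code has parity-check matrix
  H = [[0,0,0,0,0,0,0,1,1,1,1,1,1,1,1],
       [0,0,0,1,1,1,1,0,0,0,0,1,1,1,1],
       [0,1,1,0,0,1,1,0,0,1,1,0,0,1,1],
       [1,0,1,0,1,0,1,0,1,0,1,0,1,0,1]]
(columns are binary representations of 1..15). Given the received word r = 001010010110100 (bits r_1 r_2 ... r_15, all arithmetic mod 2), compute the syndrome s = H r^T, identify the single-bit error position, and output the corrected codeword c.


s = (0, 0, 1, 0)^T, error position = 2, corrected codeword c = 011010010110100

Compute s = H r^T mod 2 one row at a time:
  s_1 = 1 + 0 + 1 + 1 + 0 + 1 + 0 + 0 = 4 ≡ 0 (mod 2).
  s_2 = 0 + 1 + 0 + 0 + 0 + 1 + 0 + 0 = 2 ≡ 0 (mod 2).
  s_3 = 0 + 1 + 0 + 0 + 1 + 1 + 0 + 0 = 3 ≡ 1 (mod 2).
  s_4 = 0 + 1 + 1 + 0 + 0 + 1 + 1 + 0 = 4 ≡ 0 (mod 2).
s = (0, 0, 1, 0)^T — this equals column 2 of H (binary 0010), so error is at position 2.
Correct: flip bit 2 of r = 001010010110100 to get c = 011010010110100.


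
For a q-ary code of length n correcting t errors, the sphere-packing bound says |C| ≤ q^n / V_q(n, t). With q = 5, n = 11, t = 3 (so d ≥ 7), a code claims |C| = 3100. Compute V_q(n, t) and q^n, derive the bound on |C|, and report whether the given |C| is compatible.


V_q(n, t) = 11485, q^n = 48828125, Hamming bound = 4251, |C| = 3100 ≤ bound (satisfied).

Step 1: Compute V_q(n, t) = Σ_{j=0}^3 C(n, j) (q−1)^j.
  j = 0: C(11,0)·(4)^0 = 1·1 = 1.
  j = 1: C(11,1)·(4)^1 = 11·4 = 44.
  j = 2: C(11,2)·(4)^2 = 55·16 = 880.
  j = 3: C(11,3)·(4)^3 = 165·64 = 10560.
  V_q(n, t) = 1 + 44 + 880 + 10560 = 11485.
Step 2: q^n = 5^11 = 48828125.
Step 3: Hamming bound ⌊q^n / V_q(n,t)⌋ = ⌊48828125/11485⌋ = 4251.
Step 4: Compare |C| = 3100 to 4251: satisfied.
The claimed |C| lies below the Hamming bound.


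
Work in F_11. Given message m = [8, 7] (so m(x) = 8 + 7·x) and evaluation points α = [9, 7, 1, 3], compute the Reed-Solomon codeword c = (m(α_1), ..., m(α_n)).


c = [5, 2, 4, 7]

Message polynomial: m(x) = 8 + 7·x (mod 11).
For each evaluation point α_i, compute m(α_i) mod 11:
  α_1 = 9: Horner steps 7 → 5, so m(9) = 5.
  α_2 = 7: Horner steps 7 → 2, so m(7) = 2.
  α_3 = 1: Horner steps 7 → 4, so m(1) = 4.
  α_4 = 3: Horner steps 7 → 7, so m(3) = 7.
Codeword c = [5, 2, 4, 7] ∈ F_11^4.


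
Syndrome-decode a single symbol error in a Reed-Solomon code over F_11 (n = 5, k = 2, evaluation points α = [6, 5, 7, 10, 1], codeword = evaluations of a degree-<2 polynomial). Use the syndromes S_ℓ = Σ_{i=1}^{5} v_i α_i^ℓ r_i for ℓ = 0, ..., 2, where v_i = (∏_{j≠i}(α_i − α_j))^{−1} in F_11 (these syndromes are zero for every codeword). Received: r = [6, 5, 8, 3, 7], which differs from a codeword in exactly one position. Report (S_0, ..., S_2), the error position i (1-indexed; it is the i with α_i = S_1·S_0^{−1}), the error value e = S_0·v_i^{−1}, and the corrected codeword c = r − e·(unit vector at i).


S = (3, 4, 9), error at position 2, error magnitude e = 1, c = [6, 4, 8, 3, 7].

Step 1: column multipliers v_i = (∏_{j≠i}(α_i − α_j))^{−1} mod 11.
  i = 1 (α = 6): (6−5)(6−7)(6−10)(6−1) = 1·(−1)·(−4)·5 = 20 ≡ 9, so v_1 = 9^{−1} = 5 (mod 11).
  i = 2 (α = 5): (5−6)(5−7)(5−10)(5−1) = (−1)·(−2)·(−5)·4 = −40 ≡ 4, so v_2 = 4^{−1} = 3 (mod 11).
  i = 3 (α = 7): (7−6)(7−5)(7−10)(7−1) = 1·2·(−3)·6 = −36 ≡ 8, so v_3 = 8^{−1} = 7 (mod 11).
  i = 4 (α = 10): (10−6)(10−5)(10−7)(10−1) = 4·5·3·9 = 540 ≡ 1, so v_4 = 1^{−1} = 1 (mod 11).
  i = 5 (α = 1): (1−6)(1−5)(1−7)(1−10) = (−5)·(−4)·(−6)·(−9) = 1080 ≡ 2, so v_5 = 2^{−1} = 6 (mod 11).
  v = [5, 3, 7, 1, 6].
Step 2: syndromes of r = [6, 5, 8, 3, 7] (all sums mod 11).
  S_0 = Σ v_i r_i = 5·6 + 3·5 + 7·8 + 1·3 + 6·7 = 146 ≡ 3.
  S_1 = Σ v_i α_i r_i = 5·6·6 + 3·5·5 + 7·7·8 + 1·10·3 + 6·1·7 = 719 ≡ 4.
  α_i^2 mod 11 = [3, 3, 5, 1, 1].
  S_2 = Σ v_i α_i^2 r_i = 5·3·6 + 3·3·5 + 7·5·8 + 1·1·3 + 6·1·7 = 460 ≡ 9.
  S = (3, 4, 9) ≠ 0, so r is not a codeword (an error is present).
Step 3: locate the error. For a single error e at position i, S_ℓ = v_i·e·α_i^ℓ, so α_err = S_1/S_0.
  S_0^{−1} = 3^{−1} = 4 (mod 11), so α_err = 4·4 = 16 ≡ 5 = α_2. Error position i = 2.
  Consistency check: S_2/S_1 = 9·3 = 27 ≡ 5 = α_err ✓ (single-error assumption holds).
Step 4: error magnitude e = S_0/v_2 = S_0·∏_{j≠2}(α_2 − α_j) = 3·4 = 12 ≡ 1 (mod 11).
Step 5: correct position 2: c_2 = r_2 − e = 5 − 1 ≡ 4 (mod 11). Hence c = [6, 4, 8, 3, 7].
  Check: interpolating c through the α_i gives m(x) = 5 + 2·x (degree < 2) with m(α_i) = c_i for every i, so c is indeed a codeword.


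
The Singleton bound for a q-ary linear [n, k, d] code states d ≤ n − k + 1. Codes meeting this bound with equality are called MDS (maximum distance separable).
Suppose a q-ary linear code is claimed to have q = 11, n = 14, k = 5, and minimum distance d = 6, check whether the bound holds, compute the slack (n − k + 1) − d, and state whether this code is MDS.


Singleton RHS = n − k + 1 = 10, slack = 4, bound satisfied, not MDS.

Singleton bound: d ≤ n − k + 1.
Here n = 14, k = 5, so n − k + 1 = 10.
Given d = 6, check d ≤ 10: YES.
Slack = (n − k + 1) − d = 4.
The code is NOT MDS (slack = 4 > 0).
Description: the claimed parameters are [14, 5, 6]_11; such a code would be non-MDS.
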